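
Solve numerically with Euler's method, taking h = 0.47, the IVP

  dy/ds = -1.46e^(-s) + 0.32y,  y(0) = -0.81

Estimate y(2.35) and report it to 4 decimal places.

-4.1390

Euler: y_{n+1} = y_n + h·f(s_n, y_n).
s=0.000000, y=-0.810000: f=-1.719200 → y ← -0.810000 + 0.47·(-1.719200) = -1.618024
s=0.470000, y=-1.618024: f=-1.430271 → y ← -1.618024 + 0.47·(-1.430271) = -2.290251
s=0.940000, y=-2.290251: f=-1.303197 → y ← -2.290251 + 0.47·(-1.303197) = -2.902754
s=1.410000, y=-2.902754: f=-1.285330 → y ← -2.902754 + 0.47·(-1.285330) = -3.506859
s=1.880000, y=-3.506859: f=-1.344977 → y ← -3.506859 + 0.47·(-1.344977) = -4.138998
y(2.35) ≈ -4.1390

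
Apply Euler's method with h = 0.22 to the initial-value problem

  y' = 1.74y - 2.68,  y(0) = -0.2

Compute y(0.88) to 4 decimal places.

-4.8225

Euler: y_{n+1} = y_n + h·f(x_n, y_n).
x=0.000000, y=-0.200000: f=-3.028000 → y ← -0.200000 + 0.22·(-3.028000) = -0.866160
x=0.220000, y=-0.866160: f=-4.187118 → y ← -0.866160 + 0.22·(-4.187118) = -1.787326
x=0.440000, y=-1.787326: f=-5.789947 → y ← -1.787326 + 0.22·(-5.789947) = -3.061114
x=0.660000, y=-3.061114: f=-8.006339 → y ← -3.061114 + 0.22·(-8.006339) = -4.822509
y(0.88) ≈ -4.8225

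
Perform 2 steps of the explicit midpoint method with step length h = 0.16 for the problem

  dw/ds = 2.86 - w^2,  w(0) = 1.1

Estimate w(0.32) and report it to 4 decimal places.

1.4564

Midpoint: k1 = f(s_n, w_n); k2 = f(s_n + h/2, w_n + (h/2)·k1); w_{n+1} = w_n + h·k2.
s=0.000000, w=1.100000:
  k1 = f(0.000000, 1.100000) = 1.650000
  k2 = f(0.080000, 1.232000) = 1.342176
  w ← 1.100000 + 0.16·1.342176 = 1.314748
s=0.160000, w=1.314748:
  k1 = f(0.160000, 1.314748) = 1.131437
  k2 = f(0.240000, 1.405263) = 0.885236
  w ← 1.314748 + 0.16·0.885236 = 1.456386
w(0.32) ≈ 1.4564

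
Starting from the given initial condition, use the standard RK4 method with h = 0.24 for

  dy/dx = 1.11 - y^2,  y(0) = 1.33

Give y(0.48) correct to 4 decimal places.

1.1465

RK4: k1 = f(x_n, y_n); k2 = f(x_n + h/2, y_n + (h/2)·k1); k3 = f(x_n + h/2, y_n + (h/2)·k2); k4 = f(x_n + h, y_n + h·k3); y_{n+1} = y_n + (h/6)·(k1 + 2k2 + 2k3 + k4).
x=0.000000, y=1.330000:
  k1 = f(0.000000, 1.330000) = -0.658900
  k2 = f(0.120000, 1.250932) = -0.454831
  k3 = f(0.120000, 1.275420) = -0.516697
  k4 = f(0.240000, 1.205993) = -0.344418
  y ← 1.330000 + (0.24/6)·(k1 + 2k2 + 2k3 + k4) = 1.212145
x=0.240000, y=1.212145:
  k1 = f(0.240000, 1.212145) = -0.359296
  k2 = f(0.360000, 1.169030) = -0.256630
  k3 = f(0.360000, 1.181349) = -0.285586
  k4 = f(0.480000, 1.143604) = -0.197831
  y ← 1.212145 + (0.24/6)·(k1 + 2k2 + 2k3 + k4) = 1.146483
y(0.48) ≈ 1.1465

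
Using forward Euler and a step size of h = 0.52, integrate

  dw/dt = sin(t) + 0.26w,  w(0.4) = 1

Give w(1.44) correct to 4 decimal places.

1.9323

Euler: w_{n+1} = w_n + h·f(t_n, w_n).
t=0.400000, w=1.000000: f=0.649418 → w ← 1.000000 + 0.52·0.649418 = 1.337698
t=0.920000, w=1.337698: f=1.143403 → w ← 1.337698 + 0.52·1.143403 = 1.932267
w(1.44) ≈ 1.9323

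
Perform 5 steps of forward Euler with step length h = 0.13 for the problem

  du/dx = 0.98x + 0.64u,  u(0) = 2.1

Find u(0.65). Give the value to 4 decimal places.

3.3116

Euler: u_{n+1} = u_n + h·f(x_n, u_n).
x=0.000000, u=2.100000: f=1.344000 → u ← 2.100000 + 0.13·1.344000 = 2.274720
x=0.130000, u=2.274720: f=1.583221 → u ← 2.274720 + 0.13·1.583221 = 2.480539
x=0.260000, u=2.480539: f=1.842345 → u ← 2.480539 + 0.13·1.842345 = 2.720044
x=0.390000, u=2.720044: f=2.123028 → u ← 2.720044 + 0.13·2.123028 = 2.996037
x=0.520000, u=2.996037: f=2.427064 → u ← 2.996037 + 0.13·2.427064 = 3.311555
u(0.65) ≈ 3.3116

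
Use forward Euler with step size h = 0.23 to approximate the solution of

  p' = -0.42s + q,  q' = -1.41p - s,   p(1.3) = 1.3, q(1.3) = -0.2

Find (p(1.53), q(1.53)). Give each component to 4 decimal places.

Euler on (p,q): p_{n+1} = p_n + h·p', q_{n+1} = q_n + h·q'.
1.300000: (1.300000, -0.200000); f=(-0.746000, -3.133000) → (1.128420, -0.920590)
(p(1.53), q(1.53)) ≈ (1.1284, -0.9206)

1.1284, -0.9206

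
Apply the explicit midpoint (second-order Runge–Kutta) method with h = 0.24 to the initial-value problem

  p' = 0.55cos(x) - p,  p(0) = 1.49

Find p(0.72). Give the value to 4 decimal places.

0.9832

Midpoint: k1 = f(x_n, p_n); k2 = f(x_n + h/2, p_n + (h/2)·k1); p_{n+1} = p_n + h·k2.
x=0.000000, p=1.490000:
  k1 = f(0.000000, 1.490000) = -0.940000
  k2 = f(0.120000, 1.377200) = -0.831155
  p ← 1.490000 + 0.24·(-0.831155) = 1.290523
x=0.240000, p=1.290523:
  k1 = f(0.240000, 1.290523) = -0.756287
  k2 = f(0.360000, 1.199768) = -0.685025
  p ← 1.290523 + 0.24·(-0.685025) = 1.126117
x=0.480000, p=1.126117:
  k1 = f(0.480000, 1.126117) = -0.638270
  k2 = f(0.600000, 1.049524) = -0.595590
  p ← 1.126117 + 0.24·(-0.595590) = 0.983175
p(0.72) ≈ 0.9832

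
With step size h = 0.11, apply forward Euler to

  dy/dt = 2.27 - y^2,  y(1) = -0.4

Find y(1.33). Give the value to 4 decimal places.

0.3277

Euler: y_{n+1} = y_n + h·f(t_n, y_n).
t=1.000000, y=-0.400000: f=2.110000 → y ← -0.400000 + 0.11·2.110000 = -0.167900
t=1.110000, y=-0.167900: f=2.241810 → y ← -0.167900 + 0.11·2.241810 = 0.078699
t=1.220000, y=0.078699: f=2.263806 → y ← 0.078699 + 0.11·2.263806 = 0.327718
y(1.33) ≈ 0.3277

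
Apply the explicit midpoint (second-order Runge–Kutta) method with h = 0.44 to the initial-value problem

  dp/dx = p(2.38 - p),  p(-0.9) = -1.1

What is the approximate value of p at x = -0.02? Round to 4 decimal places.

Midpoint: k1 = f(x_n, p_n); k2 = f(x_n + h/2, p_n + (h/2)·k1); p_{n+1} = p_n + h·k2.
x=-0.900000, p=-1.100000:
  k1 = f(-0.900000, -1.100000) = -3.828000
  k2 = f(-0.680000, -1.942160) = -8.394326
  p ← -1.100000 + 0.44·(-8.394326) = -4.793504
x=-0.460000, p=-4.793504:
  k1 = f(-0.460000, -4.793504) = -34.386215
  k2 = f(-0.240000, -12.358471) = -182.144961
  p ← -4.793504 + 0.44·(-182.144961) = -84.937287
p(-0.02) ≈ -84.9373

-84.9373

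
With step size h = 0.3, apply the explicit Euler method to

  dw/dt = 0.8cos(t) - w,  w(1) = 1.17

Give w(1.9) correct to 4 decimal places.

0.5028

Euler: w_{n+1} = w_n + h·f(t_n, w_n).
t=1.000000, w=1.170000: f=-0.737758 → w ← 1.170000 + 0.3·(-0.737758) = 0.948673
t=1.300000, w=0.948673: f=-0.734673 → w ← 0.948673 + 0.3·(-0.734673) = 0.728271
t=1.600000, w=0.728271: f=-0.751630 → w ← 0.728271 + 0.3·(-0.751630) = 0.502781
w(1.9) ≈ 0.5028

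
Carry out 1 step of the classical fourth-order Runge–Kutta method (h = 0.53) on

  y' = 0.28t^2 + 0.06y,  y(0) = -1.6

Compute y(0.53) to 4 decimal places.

-1.6377

RK4: k1 = f(t_n, y_n); k2 = f(t_n + h/2, y_n + (h/2)·k1); k3 = f(t_n + h/2, y_n + (h/2)·k2); k4 = f(t_n + h, y_n + h·k3); y_{n+1} = y_n + (h/6)·(k1 + 2k2 + 2k3 + k4).
t=0.000000, y=-1.600000:
  k1 = f(0.000000, -1.600000) = -0.096000
  k2 = f(0.265000, -1.625440) = -0.077863
  k3 = f(0.265000, -1.620634) = -0.077575
  k4 = f(0.530000, -1.641115) = -0.019815
  y ← -1.600000 + (0.53/6)·(k1 + 2k2 + 2k3 + k4) = -1.637691
y(0.53) ≈ -1.6377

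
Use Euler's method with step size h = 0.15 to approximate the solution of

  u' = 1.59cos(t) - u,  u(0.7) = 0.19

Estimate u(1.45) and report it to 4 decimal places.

Euler: u_{n+1} = u_n + h·f(t_n, u_n).
t=0.700000, u=0.190000: f=1.026099 → u ← 0.190000 + 0.15·1.026099 = 0.343915
t=0.850000, u=0.343915: f=0.705458 → u ← 0.343915 + 0.15·0.705458 = 0.449734
t=1.000000, u=0.449734: f=0.409347 → u ← 0.449734 + 0.15·0.409347 = 0.511136
t=1.150000, u=0.511136: f=0.138359 → u ← 0.511136 + 0.15·0.138359 = 0.531890
t=1.300000, u=0.531890: f=-0.106566 → u ← 0.531890 + 0.15·(-0.106566) = 0.515905
u(1.45) ≈ 0.5159

0.5159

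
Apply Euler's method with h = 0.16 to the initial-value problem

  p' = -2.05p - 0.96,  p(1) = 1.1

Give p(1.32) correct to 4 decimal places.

Euler: p_{n+1} = p_n + h·f(x_n, p_n).
x=1.000000, p=1.100000: f=-3.215000 → p ← 1.100000 + 0.16·(-3.215000) = 0.585600
x=1.160000, p=0.585600: f=-2.160480 → p ← 0.585600 + 0.16·(-2.160480) = 0.239923
p(1.32) ≈ 0.2399

0.2399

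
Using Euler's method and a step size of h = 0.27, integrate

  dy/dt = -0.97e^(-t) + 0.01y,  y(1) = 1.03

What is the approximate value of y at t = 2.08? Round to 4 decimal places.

0.7709

Euler: y_{n+1} = y_n + h·f(t_n, y_n).
t=1.000000, y=1.030000: f=-0.346543 → y ← 1.030000 + 0.27·(-0.346543) = 0.936433
t=1.270000, y=0.936433: f=-0.263042 → y ← 0.936433 + 0.27·(-0.263042) = 0.865412
t=1.540000, y=0.865412: f=-0.199296 → y ← 0.865412 + 0.27·(-0.199296) = 0.811602
t=1.810000, y=0.811602: f=-0.150628 → y ← 0.811602 + 0.27·(-0.150628) = 0.770932
y(2.08) ≈ 0.7709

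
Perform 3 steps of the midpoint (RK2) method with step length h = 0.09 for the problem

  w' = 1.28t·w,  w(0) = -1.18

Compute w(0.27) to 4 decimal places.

-1.2362

Midpoint: k1 = f(t_n, w_n); k2 = f(t_n + h/2, w_n + (h/2)·k1); w_{n+1} = w_n + h·k2.
t=0.000000, w=-1.180000:
  k1 = f(0.000000, -1.180000) = 0.000000
  k2 = f(0.045000, -1.180000) = -0.067968
  w ← -1.180000 + 0.09·(-0.067968) = -1.186117
t=0.090000, w=-1.186117:
  k1 = f(0.090000, -1.186117) = -0.136641
  k2 = f(0.135000, -1.192266) = -0.206024
  w ← -1.186117 + 0.09·(-0.206024) = -1.204659
t=0.180000, w=-1.204659:
  k1 = f(0.180000, -1.204659) = -0.277553
  k2 = f(0.225000, -1.217149) = -0.350539
  w ← -1.204659 + 0.09·(-0.350539) = -1.236208
w(0.27) ≈ -1.2362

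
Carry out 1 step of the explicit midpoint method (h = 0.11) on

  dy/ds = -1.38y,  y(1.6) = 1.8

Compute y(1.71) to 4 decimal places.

Midpoint: k1 = f(s_n, y_n); k2 = f(s_n + h/2, y_n + (h/2)·k1); y_{n+1} = y_n + h·k2.
s=1.600000, y=1.800000:
  k1 = f(1.600000, 1.800000) = -2.484000
  k2 = f(1.655000, 1.663380) = -2.295464
  y ← 1.800000 + 0.11·(-2.295464) = 1.547499
y(1.71) ≈ 1.5475

1.5475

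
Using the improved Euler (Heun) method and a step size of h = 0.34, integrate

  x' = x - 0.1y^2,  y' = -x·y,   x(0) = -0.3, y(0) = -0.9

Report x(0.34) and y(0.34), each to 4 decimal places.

-0.4545, -1.0183

Heun on (x,y): k1 = f(t_n, state_n); k2 = f(t_n + h, state_n + h·k1); state_{n+1} = state_n + (h/2)·(k1 + k2).
0.000000: (-0.300000, -0.900000)
  k1 = (-0.381000, -0.270000)
  predictor → (-0.429540, -0.991800)
  k2 = (-0.527907, -0.426018)
  → (-0.454514, -1.018323)
(x(0.34), y(0.34)) ≈ (-0.4545, -1.0183)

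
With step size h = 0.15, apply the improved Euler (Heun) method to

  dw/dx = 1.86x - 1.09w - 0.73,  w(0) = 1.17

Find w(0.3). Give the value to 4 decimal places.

Heun: k1 = f(x_n, w_n); k2 = f(x_n + h, w_n + h·k1); w_{n+1} = w_n + (h/2)·(k1 + k2).
x=0.000000, w=1.170000:
  k1 = f(0.000000, 1.170000) = -2.005300
  k2 = f(0.150000, 0.869205) = -1.398433
  w ← 1.170000 + (0.15/2)·(-2.005300 + (-1.398433)) = 0.914720
x=0.150000, w=0.914720:
  k1 = f(0.150000, 0.914720) = -1.448045
  k2 = f(0.300000, 0.697513) = -0.932289
  w ← 0.914720 + (0.15/2)·(-1.448045 + (-0.932289)) = 0.736195
w(0.3) ≈ 0.7362

0.7362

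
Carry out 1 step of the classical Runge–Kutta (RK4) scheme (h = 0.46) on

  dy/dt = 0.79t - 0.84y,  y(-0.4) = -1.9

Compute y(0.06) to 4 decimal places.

RK4: k1 = f(t_n, y_n); k2 = f(t_n + h/2, y_n + (h/2)·k1); k3 = f(t_n + h/2, y_n + (h/2)·k2); k4 = f(t_n + h, y_n + h·k3); y_{n+1} = y_n + (h/6)·(k1 + 2k2 + 2k3 + k4).
t=-0.400000, y=-1.900000:
  k1 = f(-0.400000, -1.900000) = 1.280000
  k2 = f(-0.170000, -1.605600) = 1.214404
  k3 = f(-0.170000, -1.620687) = 1.227077
  k4 = f(0.060000, -1.335545) = 1.169257
  y ← -1.900000 + (0.46/6)·(k1 + 2k2 + 2k3 + k4) = -1.337863
y(0.06) ≈ -1.3379

-1.3379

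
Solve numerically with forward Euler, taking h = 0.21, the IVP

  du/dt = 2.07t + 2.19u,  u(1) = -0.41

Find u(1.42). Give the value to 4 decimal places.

Euler: u_{n+1} = u_n + h·f(t_n, u_n).
t=1.000000, u=-0.410000: f=1.172100 → u ← -0.410000 + 0.21·1.172100 = -0.163859
t=1.210000, u=-0.163859: f=2.145849 → u ← -0.163859 + 0.21·2.145849 = 0.286769
u(1.42) ≈ 0.2868

0.2868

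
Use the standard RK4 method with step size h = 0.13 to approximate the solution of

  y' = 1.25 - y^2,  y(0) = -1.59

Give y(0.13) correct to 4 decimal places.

-1.7976

RK4: k1 = f(t_n, y_n); k2 = f(t_n + h/2, y_n + (h/2)·k1); k3 = f(t_n + h/2, y_n + (h/2)·k2); k4 = f(t_n + h, y_n + h·k3); y_{n+1} = y_n + (h/6)·(k1 + 2k2 + 2k3 + k4).
t=0.000000, y=-1.590000:
  k1 = f(0.000000, -1.590000) = -1.278100
  k2 = f(0.065000, -1.673077) = -1.549185
  k3 = f(0.065000, -1.690697) = -1.608456
  k4 = f(0.130000, -1.799099) = -1.986758
  y ← -1.590000 + (0.13/6)·(k1 + 2k2 + 2k3 + k4) = -1.797570
y(0.13) ≈ -1.7976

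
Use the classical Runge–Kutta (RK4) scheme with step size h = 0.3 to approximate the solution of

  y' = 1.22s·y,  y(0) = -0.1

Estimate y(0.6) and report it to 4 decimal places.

RK4: k1 = f(s_n, y_n); k2 = f(s_n + h/2, y_n + (h/2)·k1); k3 = f(s_n + h/2, y_n + (h/2)·k2); k4 = f(s_n + h, y_n + h·k3); y_{n+1} = y_n + (h/6)·(k1 + 2k2 + 2k3 + k4).
s=0.000000, y=-0.100000:
  k1 = f(0.000000, -0.100000) = 0.000000
  k2 = f(0.150000, -0.100000) = -0.018300
  k3 = f(0.150000, -0.102745) = -0.018802
  k4 = f(0.300000, -0.105641) = -0.038664
  y ← -0.100000 + (0.3/6)·(k1 + 2k2 + 2k3 + k4) = -0.105643
s=0.300000, y=-0.105643:
  k1 = f(0.300000, -0.105643) = -0.038666
  k2 = f(0.450000, -0.111443) = -0.061182
  k3 = f(0.450000, -0.114821) = -0.063037
  k4 = f(0.600000, -0.124554) = -0.091174
  y ← -0.105643 + (0.3/6)·(k1 + 2k2 + 2k3 + k4) = -0.124557
y(0.6) ≈ -0.1246

-0.1246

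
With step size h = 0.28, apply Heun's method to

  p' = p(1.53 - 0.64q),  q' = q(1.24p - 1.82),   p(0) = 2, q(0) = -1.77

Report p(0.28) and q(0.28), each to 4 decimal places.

Heun on (p,q): k1 = f(t_n, state_n); k2 = f(t_n + h, state_n + h·k1); state_{n+1} = state_n + (h/2)·(k1 + k2).
0.000000: (2.000000, -1.770000)
  k1 = (5.325600, -1.168200)
  predictor → (3.491168, -2.097096)
  k2 = (10.027128, -5.261715)
  → (4.149382, -2.670188)
(p(0.28), q(0.28)) ≈ (4.1494, -2.6702)

4.1494, -2.6702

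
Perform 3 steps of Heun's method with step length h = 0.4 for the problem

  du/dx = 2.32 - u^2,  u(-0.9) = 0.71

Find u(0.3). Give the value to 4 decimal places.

1.4190

Heun: k1 = f(x_n, u_n); k2 = f(x_n + h, u_n + h·k1); u_{n+1} = u_n + (h/2)·(k1 + k2).
x=-0.900000, u=0.710000:
  k1 = f(-0.900000, 0.710000) = 1.815900
  k2 = f(-0.500000, 1.436360) = 0.256870
  u ← 0.710000 + (0.4/2)·(1.815900 + 0.256870) = 1.124554
x=-0.500000, u=1.124554:
  k1 = f(-0.500000, 1.124554) = 1.055378
  k2 = f(-0.100000, 1.546705) = -0.072297
  u ← 1.124554 + (0.4/2)·(1.055378 + (-0.072297)) = 1.321170
x=-0.100000, u=1.321170:
  k1 = f(-0.100000, 1.321170) = 0.574509
  k2 = f(0.300000, 1.550974) = -0.085520
  u ← 1.321170 + (0.4/2)·(0.574509 + (-0.085520)) = 1.418968
u(0.3) ≈ 1.4190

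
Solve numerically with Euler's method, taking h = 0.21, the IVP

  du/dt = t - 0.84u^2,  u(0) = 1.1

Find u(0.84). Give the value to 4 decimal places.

Euler: u_{n+1} = u_n + h·f(t_n, u_n).
t=0.000000, u=1.100000: f=-1.016400 → u ← 1.100000 + 0.21·(-1.016400) = 0.886556
t=0.210000, u=0.886556: f=-0.450224 → u ← 0.886556 + 0.21·(-0.450224) = 0.792009
t=0.420000, u=0.792009: f=-0.106914 → u ← 0.792009 + 0.21·(-0.106914) = 0.769557
t=0.630000, u=0.769557: f=0.132537 → u ← 0.769557 + 0.21·0.132537 = 0.797390
u(0.84) ≈ 0.7974

0.7974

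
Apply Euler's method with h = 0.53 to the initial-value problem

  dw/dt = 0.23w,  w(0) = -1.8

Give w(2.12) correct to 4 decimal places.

Euler: w_{n+1} = w_n + h·f(t_n, w_n).
t=0.000000, w=-1.800000: f=-0.414000 → w ← -1.800000 + 0.53·(-0.414000) = -2.019420
t=0.530000, w=-2.019420: f=-0.464467 → w ← -2.019420 + 0.53·(-0.464467) = -2.265587
t=1.060000, w=-2.265587: f=-0.521085 → w ← -2.265587 + 0.53·(-0.521085) = -2.541762
t=1.590000, w=-2.541762: f=-0.584605 → w ← -2.541762 + 0.53·(-0.584605) = -2.851603
w(2.12) ≈ -2.8516

-2.8516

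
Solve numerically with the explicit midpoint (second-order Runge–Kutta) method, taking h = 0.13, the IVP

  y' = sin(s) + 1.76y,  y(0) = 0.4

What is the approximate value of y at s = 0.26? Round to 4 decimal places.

Midpoint: k1 = f(s_n, y_n); k2 = f(s_n + h/2, y_n + (h/2)·k1); y_{n+1} = y_n + h·k2.
s=0.000000, y=0.400000:
  k1 = f(0.000000, 0.400000) = 0.704000
  k2 = f(0.065000, 0.445760) = 0.849492
  y ← 0.400000 + 0.13·0.849492 = 0.510434
s=0.130000, y=0.510434:
  k1 = f(0.130000, 0.510434) = 1.027998
  k2 = f(0.195000, 0.577254) = 1.209733
  y ← 0.510434 + 0.13·1.209733 = 0.667699
y(0.26) ≈ 0.6677

0.6677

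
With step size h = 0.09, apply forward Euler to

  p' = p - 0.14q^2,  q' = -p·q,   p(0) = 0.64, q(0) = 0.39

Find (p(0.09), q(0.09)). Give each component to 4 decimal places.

0.6957, 0.3675

Euler on (p,q): p_{n+1} = p_n + h·p', q_{n+1} = q_n + h·q'.
0.000000: (0.640000, 0.390000); f=(0.618706, -0.249600) → (0.695684, 0.367536)
(p(0.09), q(0.09)) ≈ (0.6957, 0.3675)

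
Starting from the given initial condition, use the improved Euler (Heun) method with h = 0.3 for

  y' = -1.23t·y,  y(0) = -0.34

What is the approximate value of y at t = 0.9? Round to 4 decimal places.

Heun: k1 = f(t_n, y_n); k2 = f(t_n + h, y_n + h·k1); y_{n+1} = y_n + (h/2)·(k1 + k2).
t=0.000000, y=-0.340000:
  k1 = f(0.000000, -0.340000) = 0.000000
  k2 = f(0.300000, -0.340000) = 0.125460
  y ← -0.340000 + (0.3/2)·(0.000000 + 0.125460) = -0.321181
t=0.300000, y=-0.321181:
  k1 = f(0.300000, -0.321181) = 0.118516
  k2 = f(0.600000, -0.285626) = 0.210792
  y ← -0.321181 + (0.3/2)·(0.118516 + 0.210792) = -0.271785
t=0.600000, y=-0.271785:
  k1 = f(0.600000, -0.271785) = 0.200577
  k2 = f(0.900000, -0.211612) = 0.234254
  y ← -0.271785 + (0.3/2)·(0.200577 + 0.234254) = -0.206560
y(0.9) ≈ -0.2066

-0.2066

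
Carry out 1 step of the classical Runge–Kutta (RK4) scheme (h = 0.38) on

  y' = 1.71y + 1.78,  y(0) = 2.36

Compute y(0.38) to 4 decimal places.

RK4: k1 = f(t_n, y_n); k2 = f(t_n + h/2, y_n + (h/2)·k1); k3 = f(t_n + h/2, y_n + (h/2)·k2); k4 = f(t_n + h, y_n + h·k3); y_{n+1} = y_n + (h/6)·(k1 + 2k2 + 2k3 + k4).
t=0.000000, y=2.360000:
  k1 = f(0.000000, 2.360000) = 5.815600
  k2 = f(0.190000, 3.464964) = 7.705088
  k3 = f(0.190000, 3.823967) = 8.318983
  k4 = f(0.380000, 5.521214) = 11.221275
  y ← 2.360000 + (0.38/6)·(k1 + 2k2 + 2k3 + k4) = 5.468718
y(0.38) ≈ 5.4687

5.4687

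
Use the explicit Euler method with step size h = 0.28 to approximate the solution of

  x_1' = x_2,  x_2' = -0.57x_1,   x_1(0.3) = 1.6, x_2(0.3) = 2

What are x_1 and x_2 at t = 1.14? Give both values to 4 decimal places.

3.0405, 0.9772

Euler on (x_1,x_2): x_1_{n+1} = x_1_n + h·x_1', x_2_{n+1} = x_2_n + h·x_2'.
0.300000: (1.600000, 2.000000); f=(2.000000, -0.912000) → (2.160000, 1.744640)
0.580000: (2.160000, 1.744640); f=(1.744640, -1.231200) → (2.648499, 1.399904)
0.860000: (2.648499, 1.399904); f=(1.399904, -1.509645) → (3.040472, 0.977204)
(x_1(1.14), x_2(1.14)) ≈ (3.0405, 0.9772)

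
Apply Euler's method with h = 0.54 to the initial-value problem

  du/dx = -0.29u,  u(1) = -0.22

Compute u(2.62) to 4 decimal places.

-0.1320

Euler: u_{n+1} = u_n + h·f(x_n, u_n).
x=1.000000, u=-0.220000: f=0.063800 → u ← -0.220000 + 0.54·0.063800 = -0.185548
x=1.540000, u=-0.185548: f=0.053809 → u ← -0.185548 + 0.54·0.053809 = -0.156491
x=2.080000, u=-0.156491: f=0.045382 → u ← -0.156491 + 0.54·0.045382 = -0.131985
u(2.62) ≈ -0.1320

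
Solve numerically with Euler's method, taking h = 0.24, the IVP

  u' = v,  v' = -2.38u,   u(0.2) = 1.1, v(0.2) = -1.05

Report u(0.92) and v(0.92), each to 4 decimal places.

-0.0738, -2.4170

Euler on (u,v): u_{n+1} = u_n + h·u', v_{n+1} = v_n + h·v'.
0.200000: (1.100000, -1.050000); f=(-1.050000, -2.618000) → (0.848000, -1.678320)
0.440000: (0.848000, -1.678320); f=(-1.678320, -2.018240) → (0.445203, -2.162698)
0.680000: (0.445203, -2.162698); f=(-2.162698, -1.059584) → (-0.073844, -2.416998)
(u(0.92), v(0.92)) ≈ (-0.0738, -2.4170)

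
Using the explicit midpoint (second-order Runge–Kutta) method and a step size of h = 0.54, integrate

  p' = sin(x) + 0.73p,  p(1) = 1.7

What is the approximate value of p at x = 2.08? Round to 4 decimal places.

Midpoint: k1 = f(x_n, p_n); k2 = f(x_n + h/2, p_n + (h/2)·k1); p_{n+1} = p_n + h·k2.
x=1.000000, p=1.700000:
  k1 = f(1.000000, 1.700000) = 2.082471
  k2 = f(1.270000, 2.262267) = 2.606556
  p ← 1.700000 + 0.54·2.606556 = 3.107540
x=1.540000, p=3.107540:
  k1 = f(1.540000, 3.107540) = 3.268030
  k2 = f(1.810000, 3.989908) = 3.884160
  p ← 3.107540 + 0.54·3.884160 = 5.204987
p(2.08) ≈ 5.2050

5.2050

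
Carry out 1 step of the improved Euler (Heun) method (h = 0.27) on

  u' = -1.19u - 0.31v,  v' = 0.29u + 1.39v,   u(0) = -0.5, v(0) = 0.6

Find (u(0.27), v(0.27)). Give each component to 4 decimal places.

-0.4151, 0.8253

Heun on (u,v): k1 = f(t_n, state_n); k2 = f(t_n + h, state_n + h·k1); state_{n+1} = state_n + (h/2)·(k1 + k2).
0.000000: (-0.500000, 0.600000)
  k1 = (0.409000, 0.689000)
  predictor → (-0.389570, 0.786030)
  k2 = (0.219919, 0.979606)
  → (-0.415096, 0.825262)
(u(0.27), v(0.27)) ≈ (-0.4151, 0.8253)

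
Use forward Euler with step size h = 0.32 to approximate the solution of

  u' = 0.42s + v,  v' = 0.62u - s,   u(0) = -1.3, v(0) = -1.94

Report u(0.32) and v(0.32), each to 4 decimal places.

Euler on (u,v): u_{n+1} = u_n + h·u', v_{n+1} = v_n + h·v'.
0.000000: (-1.300000, -1.940000); f=(-1.940000, -0.806000) → (-1.920800, -2.197920)
(u(0.32), v(0.32)) ≈ (-1.9208, -2.1979)

-1.9208, -2.1979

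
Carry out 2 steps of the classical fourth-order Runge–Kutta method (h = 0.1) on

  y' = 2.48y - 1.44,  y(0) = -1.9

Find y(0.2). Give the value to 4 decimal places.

RK4: k1 = f(s_n, y_n); k2 = f(s_n + h/2, y_n + (h/2)·k1); k3 = f(s_n + h/2, y_n + (h/2)·k2); k4 = f(s_n + h, y_n + h·k3); y_{n+1} = y_n + (h/6)·(k1 + 2k2 + 2k3 + k4).
s=0.000000, y=-1.900000:
  k1 = f(0.000000, -1.900000) = -6.152000
  k2 = f(0.050000, -2.207600) = -6.914848
  k3 = f(0.050000, -2.245742) = -7.009441
  k4 = f(0.100000, -2.600944) = -7.890341
  y ← -1.900000 + (0.1/6)·(k1 + 2k2 + 2k3 + k4) = -2.598182
s=0.100000, y=-2.598182:
  k1 = f(0.100000, -2.598182) = -7.883491
  k2 = f(0.150000, -2.992357) = -8.861044
  k3 = f(0.150000, -3.041234) = -8.982261
  k4 = f(0.200000, -3.496408) = -10.111092
  y ← -2.598182 + (0.1/6)·(k1 + 2k2 + 2k3 + k4) = -3.492869
y(0.2) ≈ -3.4929

-3.4929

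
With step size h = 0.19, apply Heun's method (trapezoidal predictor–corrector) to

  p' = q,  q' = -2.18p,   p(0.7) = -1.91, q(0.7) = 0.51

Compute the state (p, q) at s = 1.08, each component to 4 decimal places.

Heun on (p,q): k1 = f(s_n, state_n); k2 = f(s_n + h, state_n + h·k1); state_{n+1} = state_n + (h/2)·(k1 + k2).
0.700000: (-1.910000, 0.510000)
  k1 = (0.510000, 4.163800)
  predictor → (-1.813100, 1.301122)
  k2 = (1.301122, 3.952558)
  → (-1.737943, 1.281054)
0.890000: (-1.737943, 1.281054)
  k1 = (1.281054, 3.788717)
  predictor → (-1.494543, 2.000910)
  k2 = (2.000910, 3.258104)
  → (-1.426157, 1.950502)
(p(1.08), q(1.08)) ≈ (-1.4262, 1.9505)

-1.4262, 1.9505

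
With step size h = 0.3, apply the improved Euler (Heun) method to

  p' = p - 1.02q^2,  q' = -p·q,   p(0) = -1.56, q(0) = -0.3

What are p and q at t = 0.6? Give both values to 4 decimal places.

-3.0428, -1.0266

Heun on (p,q): k1 = f(t_n, state_n); k2 = f(t_n + h, state_n + h·k1); state_{n+1} = state_n + (h/2)·(k1 + k2).
0.000000: (-1.560000, -0.300000)
  k1 = (-1.651800, -0.468000)
  predictor → (-2.055540, -0.440400)
  k2 = (-2.253371, -0.905260)
  → (-2.145776, -0.505989)
0.300000: (-2.145776, -0.505989)
  k1 = (-2.406921, -1.085739)
  predictor → (-2.867852, -0.831711)
  k2 = (-3.573429, -2.385223)
  → (-3.042828, -1.026633)
(p(0.6), q(0.6)) ≈ (-3.0428, -1.0266)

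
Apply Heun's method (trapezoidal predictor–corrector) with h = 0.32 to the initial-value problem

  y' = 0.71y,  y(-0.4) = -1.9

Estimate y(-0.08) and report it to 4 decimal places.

Heun: k1 = f(t_n, y_n); k2 = f(t_n + h, y_n + h·k1); y_{n+1} = y_n + (h/2)·(k1 + k2).
t=-0.400000, y=-1.900000:
  k1 = f(-0.400000, -1.900000) = -1.349000
  k2 = f(-0.080000, -2.331680) = -1.655493
  y ← -1.900000 + (0.32/2)·(-1.349000 + (-1.655493)) = -2.380719
y(-0.08) ≈ -2.3807

-2.3807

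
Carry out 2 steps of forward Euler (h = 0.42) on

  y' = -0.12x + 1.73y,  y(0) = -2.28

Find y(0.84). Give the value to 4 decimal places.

Euler: y_{n+1} = y_n + h·f(x_n, y_n).
x=0.000000, y=-2.280000: f=-3.944400 → y ← -2.280000 + 0.42·(-3.944400) = -3.936648
x=0.420000, y=-3.936648: f=-6.860801 → y ← -3.936648 + 0.42·(-6.860801) = -6.818184
y(0.84) ≈ -6.8182

-6.8182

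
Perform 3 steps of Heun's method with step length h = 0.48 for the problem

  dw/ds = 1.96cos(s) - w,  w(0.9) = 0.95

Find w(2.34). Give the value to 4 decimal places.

-0.1119

Heun: k1 = f(s_n, w_n); k2 = f(s_n + h, w_n + h·k1); w_{n+1} = w_n + (h/2)·(k1 + k2).
s=0.900000, w=0.950000:
  k1 = f(0.900000, 0.950000) = 0.268356
  k2 = f(1.380000, 1.078811) = -0.707115
  w ← 0.950000 + (0.48/2)·(0.268356 + (-0.707115)) = 0.844698
s=1.380000, w=0.844698:
  k1 = f(1.380000, 0.844698) = -0.473002
  k2 = f(1.860000, 0.617657) = -1.176628
  w ← 0.844698 + (0.48/2)·(-0.473002 + (-1.176628)) = 0.448787
s=1.860000, w=0.448787:
  k1 = f(1.860000, 0.448787) = -1.007757
  k2 = f(2.340000, -0.034937) = -1.328367
  w ← 0.448787 + (0.48/2)·(-1.007757 + (-1.328367)) = -0.111883
w(2.34) ≈ -0.1119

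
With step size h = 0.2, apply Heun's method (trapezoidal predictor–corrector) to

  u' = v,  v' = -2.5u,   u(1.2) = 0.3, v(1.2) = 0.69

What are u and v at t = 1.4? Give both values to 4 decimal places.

0.4230, 0.5055

Heun on (u,v): k1 = f(t_n, state_n); k2 = f(t_n + h, state_n + h·k1); state_{n+1} = state_n + (h/2)·(k1 + k2).
1.200000: (0.300000, 0.690000)
  k1 = (0.690000, -0.750000)
  predictor → (0.438000, 0.540000)
  k2 = (0.540000, -1.095000)
  → (0.423000, 0.505500)
(u(1.4), v(1.4)) ≈ (0.4230, 0.5055)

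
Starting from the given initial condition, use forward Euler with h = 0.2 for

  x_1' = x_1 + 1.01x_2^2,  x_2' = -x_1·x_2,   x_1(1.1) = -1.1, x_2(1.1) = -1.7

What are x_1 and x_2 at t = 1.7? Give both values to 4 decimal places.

1.1261, -2.3863

Euler on (x_1,x_2): x_1_{n+1} = x_1_n + h·x_1', x_2_{n+1} = x_2_n + h·x_2'.
1.100000: (-1.100000, -1.700000); f=(1.818900, -1.870000) → (-0.736220, -2.074000)
1.300000: (-0.736220, -2.074000); f=(3.608271, -1.526920) → (-0.014566, -2.379384)
1.500000: (-0.014566, -2.379384); f=(5.703517, -0.034658) → (1.126138, -2.386316)
(x_1(1.7), x_2(1.7)) ≈ (1.1261, -2.3863)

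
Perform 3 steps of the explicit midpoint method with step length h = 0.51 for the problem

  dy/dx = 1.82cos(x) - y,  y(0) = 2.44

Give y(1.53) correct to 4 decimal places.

Midpoint: k1 = f(x_n, y_n); k2 = f(x_n + h/2, y_n + (h/2)·k1); y_{n+1} = y_n + h·k2.
x=0.000000, y=2.440000:
  k1 = f(0.000000, 2.440000) = -0.620000
  k2 = f(0.255000, 2.281900) = -0.520753
  y ← 2.440000 + 0.51·(-0.520753) = 2.174416
x=0.510000, y=2.174416:
  k1 = f(0.510000, 2.174416) = -0.586021
  k2 = f(0.765000, 2.024981) = -0.712065
  y ← 2.174416 + 0.51·(-0.712065) = 1.811263
x=1.020000, y=1.811263:
  k1 = f(1.020000, 1.811263) = -0.858737
  k2 = f(1.275000, 1.592285) = -1.061752
  y ← 1.811263 + 0.51·(-1.061752) = 1.269769
y(1.53) ≈ 1.2698

1.2698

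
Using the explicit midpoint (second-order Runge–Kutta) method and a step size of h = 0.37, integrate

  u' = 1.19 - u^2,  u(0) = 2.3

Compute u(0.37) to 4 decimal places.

1.8611

Midpoint: k1 = f(x_n, u_n); k2 = f(x_n + h/2, u_n + (h/2)·k1); u_{n+1} = u_n + h·k2.
x=0.000000, u=2.300000:
  k1 = f(0.000000, 2.300000) = -4.100000
  k2 = f(0.185000, 1.541500) = -1.186222
  u ← 2.300000 + 0.37·(-1.186222) = 1.861098
u(0.37) ≈ 1.8611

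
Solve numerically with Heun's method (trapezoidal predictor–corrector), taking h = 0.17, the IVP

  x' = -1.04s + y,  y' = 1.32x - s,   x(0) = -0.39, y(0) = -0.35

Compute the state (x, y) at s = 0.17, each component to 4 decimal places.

Heun on (x,y): k1 = f(s_n, state_n); k2 = f(s_n + h, state_n + h·k1); state_{n+1} = state_n + (h/2)·(k1 + k2).
0.000000: (-0.390000, -0.350000)
  k1 = (-0.350000, -0.514800)
  predictor → (-0.449500, -0.437516)
  k2 = (-0.614316, -0.763340)
  → (-0.471967, -0.458642)
(x(0.17), y(0.17)) ≈ (-0.4720, -0.4586)

-0.4720, -0.4586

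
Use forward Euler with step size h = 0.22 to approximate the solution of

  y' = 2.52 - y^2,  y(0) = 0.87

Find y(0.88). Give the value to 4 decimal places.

Euler: y_{n+1} = y_n + h·f(x_n, y_n).
x=0.000000, y=0.870000: f=1.763100 → y ← 0.870000 + 0.22·1.763100 = 1.257882
x=0.220000, y=1.257882: f=0.937733 → y ← 1.257882 + 0.22·0.937733 = 1.464183
x=0.440000, y=1.464183: f=0.376167 → y ← 1.464183 + 0.22·0.376167 = 1.546940
x=0.660000, y=1.546940: f=0.126976 → y ← 1.546940 + 0.22·0.126976 = 1.574875
y(0.88) ≈ 1.5749

1.5749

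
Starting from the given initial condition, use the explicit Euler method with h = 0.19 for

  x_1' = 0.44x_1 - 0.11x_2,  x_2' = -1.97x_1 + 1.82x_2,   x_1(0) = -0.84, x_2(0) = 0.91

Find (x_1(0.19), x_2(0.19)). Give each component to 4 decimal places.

-0.9292, 1.5391

Euler on (x_1,x_2): x_1_{n+1} = x_1_n + h·x_1', x_2_{n+1} = x_2_n + h·x_2'.
0.000000: (-0.840000, 0.910000); f=(-0.469700, 3.311000) → (-0.929243, 1.539090)
(x_1(0.19), x_2(0.19)) ≈ (-0.9292, 1.5391)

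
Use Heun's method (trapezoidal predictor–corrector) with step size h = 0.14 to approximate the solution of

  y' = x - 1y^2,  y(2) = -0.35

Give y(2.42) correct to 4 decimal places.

Heun: k1 = f(x_n, y_n); k2 = f(x_n + h, y_n + h·k1); y_{n+1} = y_n + (h/2)·(k1 + k2).
x=2.000000, y=-0.350000:
  k1 = f(2.000000, -0.350000) = 1.877500
  k2 = f(2.140000, -0.087150) = 2.132405
  y ← -0.350000 + (0.14/2)·(1.877500 + 2.132405) = -0.069307
x=2.140000, y=-0.069307:
  k1 = f(2.140000, -0.069307) = 2.135197
  k2 = f(2.280000, 0.229621) = 2.227274
  y ← -0.069307 + (0.14/2)·(2.135197 + 2.227274) = 0.236066
x=2.280000, y=0.236066:
  k1 = f(2.280000, 0.236066) = 2.224273
  k2 = f(2.420000, 0.547464) = 2.120283
  y ← 0.236066 + (0.14/2)·(2.224273 + 2.120283) = 0.540185
y(2.42) ≈ 0.5402

0.5402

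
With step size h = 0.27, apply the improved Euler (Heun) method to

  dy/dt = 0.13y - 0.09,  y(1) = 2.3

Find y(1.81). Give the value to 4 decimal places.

Heun: k1 = f(t_n, y_n); k2 = f(t_n + h, y_n + h·k1); y_{n+1} = y_n + (h/2)·(k1 + k2).
t=1.000000, y=2.300000:
  k1 = f(1.000000, 2.300000) = 0.209000
  k2 = f(1.270000, 2.356430) = 0.216336
  y ← 2.300000 + (0.27/2)·(0.209000 + 0.216336) = 2.357420
t=1.270000, y=2.357420:
  k1 = f(1.270000, 2.357420) = 0.216465
  k2 = f(1.540000, 2.415866) = 0.224063
  y ← 2.357420 + (0.27/2)·(0.216465 + 0.224063) = 2.416892
t=1.540000, y=2.416892:
  k1 = f(1.540000, 2.416892) = 0.224196
  k2 = f(1.810000, 2.477424) = 0.232065
  y ← 2.416892 + (0.27/2)·(0.224196 + 0.232065) = 2.478487
y(1.81) ≈ 2.4785

2.4785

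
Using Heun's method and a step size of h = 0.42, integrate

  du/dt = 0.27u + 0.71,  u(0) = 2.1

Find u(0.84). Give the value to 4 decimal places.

3.3014

Heun: k1 = f(t_n, u_n); k2 = f(t_n + h, u_n + h·k1); u_{n+1} = u_n + (h/2)·(k1 + k2).
t=0.000000, u=2.100000:
  k1 = f(0.000000, 2.100000) = 1.277000
  k2 = f(0.420000, 2.636340) = 1.421812
  u ← 2.100000 + (0.42/2)·(1.277000 + 1.421812) = 2.666750
t=0.420000, u=2.666750:
  k1 = f(0.420000, 2.666750) = 1.430023
  k2 = f(0.840000, 3.267360) = 1.592187
  u ← 2.666750 + (0.42/2)·(1.430023 + 1.592187) = 3.301415
u(0.84) ≈ 3.3014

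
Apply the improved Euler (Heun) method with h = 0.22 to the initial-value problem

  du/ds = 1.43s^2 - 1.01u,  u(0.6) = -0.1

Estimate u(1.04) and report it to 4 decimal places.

0.3082

Heun: k1 = f(s_n, u_n); k2 = f(s_n + h, u_n + h·k1); u_{n+1} = u_n + (h/2)·(k1 + k2).
s=0.600000, u=-0.100000:
  k1 = f(0.600000, -0.100000) = 0.615800
  k2 = f(0.820000, 0.035476) = 0.925701
  u ← -0.100000 + (0.22/2)·(0.615800 + 0.925701) = 0.069565
s=0.820000, u=0.069565:
  k1 = f(0.820000, 0.069565) = 0.891271
  k2 = f(1.040000, 0.265645) = 1.278387
  u ← 0.069565 + (0.22/2)·(0.891271 + 1.278387) = 0.308228
u(1.04) ≈ 0.3082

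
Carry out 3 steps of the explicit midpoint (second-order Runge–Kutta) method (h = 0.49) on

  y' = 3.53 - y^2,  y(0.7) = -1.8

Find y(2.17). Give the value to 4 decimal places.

1.1385

Midpoint: k1 = f(x_n, y_n); k2 = f(x_n + h/2, y_n + (h/2)·k1); y_{n+1} = y_n + h·k2.
x=0.700000, y=-1.800000:
  k1 = f(0.700000, -1.800000) = 0.290000
  k2 = f(0.945000, -1.728950) = 0.540732
  y ← -1.800000 + 0.49·0.540732 = -1.535041
x=1.190000, y=-1.535041:
  k1 = f(1.190000, -1.535041) = 1.173648
  k2 = f(1.435000, -1.247498) = 1.973750
  y ← -1.535041 + 0.49·1.973750 = -0.567904
x=1.680000, y=-0.567904:
  k1 = f(1.680000, -0.567904) = 3.207485
  k2 = f(1.925000, 0.217930) = 3.482507
  y ← -0.567904 + 0.49·3.482507 = 1.138524
y(2.17) ≈ 1.1385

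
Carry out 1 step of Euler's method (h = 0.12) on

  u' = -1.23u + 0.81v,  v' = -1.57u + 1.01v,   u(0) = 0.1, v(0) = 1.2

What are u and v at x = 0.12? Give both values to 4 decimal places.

0.2019, 1.3266

Euler on (u,v): u_{n+1} = u_n + h·u', v_{n+1} = v_n + h·v'.
0.000000: (0.100000, 1.200000); f=(0.849000, 1.055000) → (0.201880, 1.326600)
(u(0.12), v(0.12)) ≈ (0.2019, 1.3266)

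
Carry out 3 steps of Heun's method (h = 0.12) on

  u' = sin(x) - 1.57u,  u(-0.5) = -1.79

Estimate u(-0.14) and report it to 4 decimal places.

Heun: k1 = f(x_n, u_n); k2 = f(x_n + h, u_n + h·k1); u_{n+1} = u_n + (h/2)·(k1 + k2).
x=-0.500000, u=-1.790000:
  k1 = f(-0.500000, -1.790000) = 2.330874
  k2 = f(-0.380000, -1.510295) = 2.000243
  u ← -1.790000 + (0.12/2)·(2.330874 + 2.000243) = -1.530133
x=-0.380000, u=-1.530133:
  k1 = f(-0.380000, -1.530133) = 2.031388
  k2 = f(-0.260000, -1.286366) = 1.762515
  u ← -1.530133 + (0.12/2)·(2.031388 + 1.762515) = -1.302499
x=-0.260000, u=-1.302499:
  k1 = f(-0.260000, -1.302499) = 1.787843
  k2 = f(-0.140000, -1.087958) = 1.568550
  u ← -1.302499 + (0.12/2)·(1.787843 + 1.568550) = -1.101115
u(-0.14) ≈ -1.1011

-1.1011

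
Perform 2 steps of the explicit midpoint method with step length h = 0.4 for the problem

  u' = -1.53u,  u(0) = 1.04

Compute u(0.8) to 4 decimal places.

0.3442

Midpoint: k1 = f(x_n, u_n); k2 = f(x_n + h/2, u_n + (h/2)·k1); u_{n+1} = u_n + h·k2.
x=0.000000, u=1.040000:
  k1 = f(0.000000, 1.040000) = -1.591200
  k2 = f(0.200000, 0.721760) = -1.104293
  u ← 1.040000 + 0.4·(-1.104293) = 0.598283
x=0.400000, u=0.598283:
  k1 = f(0.400000, 0.598283) = -0.915373
  k2 = f(0.600000, 0.415208) = -0.635269
  u ← 0.598283 + 0.4·(-0.635269) = 0.344175
u(0.8) ≈ 0.3442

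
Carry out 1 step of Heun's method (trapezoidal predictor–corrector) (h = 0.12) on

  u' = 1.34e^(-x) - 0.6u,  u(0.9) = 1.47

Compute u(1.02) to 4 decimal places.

Heun: k1 = f(x_n, u_n); k2 = f(x_n + h, u_n + h·k1); u_{n+1} = u_n + (h/2)·(k1 + k2).
x=0.900000, u=1.470000:
  k1 = f(0.900000, 1.470000) = -0.337197
  k2 = f(1.020000, 1.429536) = -0.374525
  u ← 1.470000 + (0.12/2)·(-0.337197 + (-0.374525)) = 1.427297
u(1.02) ≈ 1.4273

1.4273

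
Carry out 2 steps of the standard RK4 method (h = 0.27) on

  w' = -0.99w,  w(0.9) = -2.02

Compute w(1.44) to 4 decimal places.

RK4: k1 = f(x_n, w_n); k2 = f(x_n + h/2, w_n + (h/2)·k1); k3 = f(x_n + h/2, w_n + (h/2)·k2); k4 = f(x_n + h, w_n + h·k3); w_{n+1} = w_n + (h/6)·(k1 + 2k2 + 2k3 + k4).
x=0.900000, w=-2.020000:
  k1 = f(0.900000, -2.020000) = 1.999800
  k2 = f(1.035000, -1.750027) = 1.732527
  k3 = f(1.035000, -1.786109) = 1.768248
  k4 = f(1.170000, -1.542573) = 1.527147
  w ← -2.020000 + (0.27/6)·(k1 + 2k2 + 2k3 + k4) = -1.546218
x=1.170000, w=-1.546218:
  k1 = f(1.170000, -1.546218) = 1.530755
  k2 = f(1.305000, -1.339566) = 1.326170
  k3 = f(1.305000, -1.367185) = 1.353513
  k4 = f(1.440000, -1.180769) = 1.168961
  w ← -1.546218 + (0.27/6)·(k1 + 2k2 + 2k3 + k4) = -1.183559
w(1.44) ≈ -1.1836

-1.1836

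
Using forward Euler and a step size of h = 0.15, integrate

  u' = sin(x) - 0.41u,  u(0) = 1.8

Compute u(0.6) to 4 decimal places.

1.5230

Euler: u_{n+1} = u_n + h·f(x_n, u_n).
x=0.000000, u=1.800000: f=-0.738000 → u ← 1.800000 + 0.15·(-0.738000) = 1.689300
x=0.150000, u=1.689300: f=-0.543175 → u ← 1.689300 + 0.15·(-0.543175) = 1.607824
x=0.300000, u=1.607824: f=-0.363688 → u ← 1.607824 + 0.15·(-0.363688) = 1.553271
x=0.450000, u=1.553271: f=-0.201875 → u ← 1.553271 + 0.15·(-0.201875) = 1.522989
u(0.6) ≈ 1.5230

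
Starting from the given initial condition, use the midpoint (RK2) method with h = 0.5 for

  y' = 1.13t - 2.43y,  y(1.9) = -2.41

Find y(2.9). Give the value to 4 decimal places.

0.3083

Midpoint: k1 = f(t_n, y_n); k2 = f(t_n + h/2, y_n + (h/2)·k1); y_{n+1} = y_n + h·k2.
t=1.900000, y=-2.410000:
  k1 = f(1.900000, -2.410000) = 8.003300
  k2 = f(2.150000, -0.409175) = 3.423795
  y ← -2.410000 + 0.5·3.423795 = -0.698102
t=2.400000, y=-0.698102:
  k1 = f(2.400000, -0.698102) = 4.408389
  k2 = f(2.650000, 0.403995) = 2.012793
  y ← -0.698102 + 0.5·2.012793 = 0.308294
y(2.9) ≈ 0.3083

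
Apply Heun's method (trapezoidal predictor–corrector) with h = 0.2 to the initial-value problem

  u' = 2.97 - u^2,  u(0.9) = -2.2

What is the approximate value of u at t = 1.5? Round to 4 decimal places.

Heun: k1 = f(t_n, u_n); k2 = f(t_n + h, u_n + h·k1); u_{n+1} = u_n + (h/2)·(k1 + k2).
t=0.900000, u=-2.200000:
  k1 = f(0.900000, -2.200000) = -1.870000
  k2 = f(1.100000, -2.574000) = -3.655476
  u ← -2.200000 + (0.2/2)·(-1.870000 + (-3.655476)) = -2.752548
t=1.100000, u=-2.752548:
  k1 = f(1.100000, -2.752548) = -4.606518
  k2 = f(1.300000, -3.673851) = -10.527183
  u ← -2.752548 + (0.2/2)·(-4.606518 + (-10.527183)) = -4.265918
t=1.300000, u=-4.265918:
  k1 = f(1.300000, -4.265918) = -15.228054
  k2 = f(1.500000, -7.311529) = -50.488450
  u ← -4.265918 + (0.2/2)·(-15.228054 + (-50.488450)) = -10.837568
u(1.5) ≈ -10.8376

-10.8376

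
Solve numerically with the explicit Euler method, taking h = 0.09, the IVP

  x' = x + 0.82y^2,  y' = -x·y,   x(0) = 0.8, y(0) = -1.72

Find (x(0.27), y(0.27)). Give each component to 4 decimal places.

1.6533, -1.2612

Euler on (x,y): x_{n+1} = x_n + h·x', y_{n+1} = y_n + h·y'.
0.000000: (0.800000, -1.720000); f=(3.225888, 1.376000) → (1.090330, -1.596160)
0.090000: (1.090330, -1.596160); f=(3.179466, 1.740341) → (1.376482, -1.439529)
0.180000: (1.376482, -1.439529); f=(3.075722, 1.981486) → (1.653297, -1.261196)
(x(0.27), y(0.27)) ≈ (1.6533, -1.2612)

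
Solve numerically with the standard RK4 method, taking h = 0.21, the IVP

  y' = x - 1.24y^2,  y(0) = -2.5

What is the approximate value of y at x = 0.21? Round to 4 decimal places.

-6.8558

RK4: k1 = f(x_n, y_n); k2 = f(x_n + h/2, y_n + (h/2)·k1); k3 = f(x_n + h/2, y_n + (h/2)·k2); k4 = f(x_n + h, y_n + h·k3); y_{n+1} = y_n + (h/6)·(k1 + 2k2 + 2k3 + k4).
x=0.000000, y=-2.500000:
  k1 = f(0.000000, -2.500000) = -7.750000
  k2 = f(0.105000, -3.313750) = -13.511364
  k3 = f(0.105000, -3.918693) = -18.936635
  k4 = f(0.210000, -6.476693) = -51.804969
  y ← -2.500000 + (0.21/6)·(k1 + 2k2 + 2k3 + k4) = -6.855784
y(0.21) ≈ -6.8558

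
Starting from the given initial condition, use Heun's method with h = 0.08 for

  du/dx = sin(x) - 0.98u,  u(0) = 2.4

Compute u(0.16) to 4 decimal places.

2.0643

Heun: k1 = f(x_n, u_n); k2 = f(x_n + h, u_n + h·k1); u_{n+1} = u_n + (h/2)·(k1 + k2).
x=0.000000, u=2.400000:
  k1 = f(0.000000, 2.400000) = -2.352000
  k2 = f(0.080000, 2.211840) = -2.087689
  u ← 2.400000 + (0.08/2)·(-2.352000 + (-2.087689)) = 2.222412
x=0.080000, u=2.222412:
  k1 = f(0.080000, 2.222412) = -2.098050
  k2 = f(0.160000, 2.054568) = -1.854159
  u ← 2.222412 + (0.08/2)·(-2.098050 + (-1.854159)) = 2.064324
u(0.16) ≈ 2.0643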